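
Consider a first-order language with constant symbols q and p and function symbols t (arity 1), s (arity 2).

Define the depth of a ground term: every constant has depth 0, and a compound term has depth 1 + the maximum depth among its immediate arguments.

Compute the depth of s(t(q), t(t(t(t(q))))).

5

depth(t(q)) = 1 + depth(q) = 1 + 0 = 1
depth(t(t(q))) = 1 + depth(t(q)) = 1 + 1 = 2
depth(t(t(t(q)))) = 1 + depth(t(t(q))) = 1 + 2 = 3
depth(t(t(t(t(q))))) = 1 + depth(t(t(t(q)))) = 1 + 3 = 4
depth(s(t(q), t(t(t(t(q)))))) = 1 + max(1, 4) = 5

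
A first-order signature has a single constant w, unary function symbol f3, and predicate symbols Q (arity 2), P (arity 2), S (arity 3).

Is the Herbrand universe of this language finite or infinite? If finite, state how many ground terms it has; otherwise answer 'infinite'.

infinite

The signature has at least one function symbol (f3, arity 1) and at least one constant (w).
Iterating f3 gives infinitely many distinct ground terms: w, f3(w), f3(f3(w)), ...
So the Herbrand universe is infinite.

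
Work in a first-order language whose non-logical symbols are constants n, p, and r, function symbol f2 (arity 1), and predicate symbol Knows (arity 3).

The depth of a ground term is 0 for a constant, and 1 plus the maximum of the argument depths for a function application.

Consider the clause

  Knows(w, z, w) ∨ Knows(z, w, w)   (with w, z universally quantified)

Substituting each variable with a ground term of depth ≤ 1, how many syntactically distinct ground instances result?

36

Ground terms of depth ≤ 1:
  Count level by level. With function symbols f2/1, the terms of depth ≤ k are the 3 constants together with each function applied to depth-≤(k−1) tuples, so N_k = 3 + N_{k-1}.
  N_0 = 3
  N_1 = 3 + 3 = 6
  Explicitly: n, p, r, f2(n), f2(p), f2(r).
So there are 6 ground terms available for substitution.
The body mentions every one of the 2 quantified variables; since ground terms form a free algebra, no two substitutions collapse to the same formula.
Number of ground instances = 6^2 = 36.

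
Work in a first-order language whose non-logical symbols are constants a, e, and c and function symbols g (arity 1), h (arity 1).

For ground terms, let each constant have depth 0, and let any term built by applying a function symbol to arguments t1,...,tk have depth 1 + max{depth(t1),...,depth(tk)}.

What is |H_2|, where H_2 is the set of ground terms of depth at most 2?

Let N_k = |{terms of depth ≤ k}|. Then N_0 = 3 and N_k = 3 + N_{k-1} + N_{k-1} for k ≥ 1 (one summand per function symbol, arity giving the exponent).
N_0 = 3
N_1 = 3 + 3 + 3 = 9
N_2 = 3 + 9 + 9 = 21

21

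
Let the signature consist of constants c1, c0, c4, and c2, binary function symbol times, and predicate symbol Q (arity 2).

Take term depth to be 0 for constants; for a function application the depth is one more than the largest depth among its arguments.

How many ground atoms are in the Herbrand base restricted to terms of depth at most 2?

163216

First count ground terms of depth ≤ 2.
Write N_k for the number of ground terms of depth ≤ k. A term of depth ≤ k is either a constant or a function symbol applied to arguments of depth ≤ k−1, so N_k = 4 + N_{k-1}^2.
N_0 = 4
N_1 = 4 + 4^2 = 20
N_2 = 4 + 20^2 = 404
So |H| = 404.
For each predicate symbol, the number of ground atoms is |H| raised to its arity; summing:
  Q: 404^2 = 163216
Total ground atoms: 163216.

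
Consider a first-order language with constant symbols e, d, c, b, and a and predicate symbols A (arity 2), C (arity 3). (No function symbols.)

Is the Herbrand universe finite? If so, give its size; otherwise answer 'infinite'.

5

There are no function symbols, so every ground term is one of the 5 constants.
The Herbrand universe is {e, d, c, b, a}, which is finite with 5 elements.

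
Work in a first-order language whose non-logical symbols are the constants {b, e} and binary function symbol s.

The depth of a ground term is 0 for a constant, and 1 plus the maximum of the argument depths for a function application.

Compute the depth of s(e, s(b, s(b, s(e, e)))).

4

depth(s(e, e)) = 1 + max(0, 0) = 1
depth(s(b, s(e, e))) = 1 + max(0, 1) = 2
depth(s(b, s(b, s(e, e)))) = 1 + max(0, 2) = 3
depth(s(e, s(b, s(b, s(e, e))))) = 1 + max(0, 3) = 4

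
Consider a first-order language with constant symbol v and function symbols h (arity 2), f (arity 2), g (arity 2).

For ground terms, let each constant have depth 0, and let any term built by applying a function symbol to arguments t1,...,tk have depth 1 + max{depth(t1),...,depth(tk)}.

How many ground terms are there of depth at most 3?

7204

Let N_k = |{terms of depth ≤ k}|. Then N_0 = 1 and N_k = 1 + N_{k-1}^2 + N_{k-1}^2 + N_{k-1}^2 for k ≥ 1 (one summand per function symbol, arity giving the exponent).
N_0 = 1
N_1 = 1 + 1^2 + 1^2 + 1^2 = 4
N_2 = 1 + 4^2 + 4^2 + 4^2 = 49
N_3 = 1 + 49^2 + 49^2 + 49^2 = 7204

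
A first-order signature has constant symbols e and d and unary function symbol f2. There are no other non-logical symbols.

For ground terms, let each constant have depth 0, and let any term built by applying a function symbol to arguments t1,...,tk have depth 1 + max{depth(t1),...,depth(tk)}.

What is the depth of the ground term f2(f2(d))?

2

depth(f2(d)) = 1 + depth(d) = 1 + 0 = 1
depth(f2(f2(d))) = 1 + depth(f2(d)) = 1 + 1 = 2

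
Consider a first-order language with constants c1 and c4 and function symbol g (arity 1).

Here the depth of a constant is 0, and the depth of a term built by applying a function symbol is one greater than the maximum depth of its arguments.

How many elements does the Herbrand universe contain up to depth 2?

Let N_k = |{terms of depth ≤ k}|. Then N_0 = 2 and N_k = 2 + N_{k-1} for k ≥ 1 (one summand per function symbol, arity giving the exponent).
N_0 = 2
N_1 = 2 + 2 = 4
N_2 = 2 + 4 = 6

6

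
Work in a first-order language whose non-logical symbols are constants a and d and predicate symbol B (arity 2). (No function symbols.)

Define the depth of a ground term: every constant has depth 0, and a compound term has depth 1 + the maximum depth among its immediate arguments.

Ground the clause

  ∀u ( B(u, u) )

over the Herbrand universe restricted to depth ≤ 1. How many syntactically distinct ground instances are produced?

2

Ground terms of depth ≤ 1:
  With no function symbols every ground term is a constant, so there are exactly 2 ground terms at every depth bound.
  N_0 = 2
  N_1 = 2
So there are 2 ground terms available for substitution.
There is 1 variable to instantiate (u),  occurring in at least one literal, so different choices give different ground instances.
Number of ground instances = 2.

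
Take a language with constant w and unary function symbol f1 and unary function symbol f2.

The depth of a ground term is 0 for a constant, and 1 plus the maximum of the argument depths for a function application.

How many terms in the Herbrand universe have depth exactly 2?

Count level by level. With function symbols f1/1, f2/1, the terms of depth ≤ k are the 1 constant together with each function applied to depth-≤(k−1) tuples, so N_k = 1 + N_{k-1} + N_{k-1}.
N_0 = 1
N_1 = 1 + 1 + 1 = 3
N_2 = 1 + 3 + 3 = 7
Terms of depth exactly 2: N_2 − N_1 = 7 − 3 = 4.

4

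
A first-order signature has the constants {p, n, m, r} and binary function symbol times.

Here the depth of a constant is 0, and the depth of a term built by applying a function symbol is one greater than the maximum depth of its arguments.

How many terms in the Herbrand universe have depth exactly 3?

162816

Write N_k for the number of ground terms of depth ≤ k. A term of depth ≤ k is either a constant or a function symbol applied to arguments of depth ≤ k−1, so N_k = 4 + N_{k-1}^2.
N_0 = 4
N_1 = 4 + 4^2 = 20
N_2 = 4 + 20^2 = 404
N_3 = 4 + 404^2 = 163220
Terms of depth exactly 3: N_3 − N_2 = 163220 − 404 = 162816.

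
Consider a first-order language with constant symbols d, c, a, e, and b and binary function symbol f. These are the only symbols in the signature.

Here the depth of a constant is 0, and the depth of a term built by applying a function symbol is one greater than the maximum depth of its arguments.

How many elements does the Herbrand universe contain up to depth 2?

905

Write N_k for the number of ground terms of depth ≤ k. A term of depth ≤ k is either a constant or a function symbol applied to arguments of depth ≤ k−1, so N_k = 5 + N_{k-1}^2.
N_0 = 5
N_1 = 5 + 5^2 = 30
N_2 = 5 + 30^2 = 905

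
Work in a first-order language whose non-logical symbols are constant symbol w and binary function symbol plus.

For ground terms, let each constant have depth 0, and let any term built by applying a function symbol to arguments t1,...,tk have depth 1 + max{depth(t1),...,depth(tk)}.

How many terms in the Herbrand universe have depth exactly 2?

Count level by level. With function symbols plus/2, the terms of depth ≤ k are the 1 constant together with each function applied to depth-≤(k−1) tuples, so N_k = 1 + N_{k-1}^2.
N_0 = 1
N_1 = 1 + 1^2 = 2
N_2 = 1 + 2^2 = 5
Terms of depth exactly 2: N_2 − N_1 = 5 − 2 = 3.

3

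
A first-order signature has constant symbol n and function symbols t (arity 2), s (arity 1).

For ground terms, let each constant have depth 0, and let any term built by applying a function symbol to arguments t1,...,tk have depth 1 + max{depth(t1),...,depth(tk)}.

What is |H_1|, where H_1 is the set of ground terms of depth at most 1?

3

Let N_k = |{terms of depth ≤ k}|. Then N_0 = 1 and N_k = 1 + N_{k-1}^2 + N_{k-1} for k ≥ 1 (one summand per function symbol, arity giving the exponent).
N_0 = 1
N_1 = 1 + 1^2 + 1 = 3
Explicitly: n, t(n, n), s(n).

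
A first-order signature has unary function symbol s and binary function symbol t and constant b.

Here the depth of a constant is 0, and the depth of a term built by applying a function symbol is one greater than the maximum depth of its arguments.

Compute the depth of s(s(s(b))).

3

depth(s(b)) = 1 + depth(b) = 1 + 0 = 1
depth(s(s(b))) = 1 + depth(s(b)) = 1 + 1 = 2
depth(s(s(s(b)))) = 1 + depth(s(s(b))) = 1 + 2 = 3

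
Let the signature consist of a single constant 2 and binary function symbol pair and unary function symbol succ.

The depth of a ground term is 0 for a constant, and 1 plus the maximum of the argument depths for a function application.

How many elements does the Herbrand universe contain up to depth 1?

3

Let N_k = |{terms of depth ≤ k}|. Then N_0 = 1 and N_k = 1 + N_{k-1}^2 + N_{k-1} for k ≥ 1 (one summand per function symbol, arity giving the exponent).
N_0 = 1
N_1 = 1 + 1^2 + 1 = 3
Explicitly: 2, pair(2, 2), succ(2).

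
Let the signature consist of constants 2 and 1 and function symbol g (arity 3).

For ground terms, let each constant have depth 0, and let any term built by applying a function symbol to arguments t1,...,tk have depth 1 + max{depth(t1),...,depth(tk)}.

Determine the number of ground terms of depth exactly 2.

If N_k denotes the number of depth-≤k ground terms, the 2 constants give N_0 = 2, and each function symbol of arity r contributes N_{k-1}^r new terms at level k: N_k = 2 + N_{k-1}^3.
N_0 = 2
N_1 = 2 + 2^3 = 10
N_2 = 2 + 10^3 = 1002
Terms of depth exactly 2: N_2 − N_1 = 1002 − 10 = 992.

992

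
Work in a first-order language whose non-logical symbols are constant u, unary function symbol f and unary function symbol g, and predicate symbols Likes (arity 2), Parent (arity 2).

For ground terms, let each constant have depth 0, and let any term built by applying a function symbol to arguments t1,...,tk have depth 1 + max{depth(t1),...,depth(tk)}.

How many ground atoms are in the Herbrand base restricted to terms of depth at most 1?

First count ground terms of depth ≤ 1.
Write N_k for the number of ground terms of depth ≤ k. A term of depth ≤ k is either a constant or a function symbol applied to arguments of depth ≤ k−1, so N_k = 1 + N_{k-1} + N_{k-1}.
N_0 = 1
N_1 = 1 + 1 + 1 = 3
Explicitly: u, f(u), g(u).
So |H| = 3.
Ground atoms are formed by filling each argument slot of a predicate with a term from H, so an r-ary predicate gives |H|^r atoms:
  Likes: 3^2 = 9;  Parent: 3^2 = 9
Total ground atoms: 9 + 9 = 18.

18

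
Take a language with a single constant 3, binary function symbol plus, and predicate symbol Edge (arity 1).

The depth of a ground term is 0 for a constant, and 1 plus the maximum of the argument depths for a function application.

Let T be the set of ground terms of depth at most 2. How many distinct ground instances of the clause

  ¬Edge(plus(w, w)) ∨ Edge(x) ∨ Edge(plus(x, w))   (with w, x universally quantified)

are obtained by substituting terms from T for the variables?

Ground terms of depth ≤ 2:
  If N_k denotes the number of depth-≤k ground terms, the 1 constant gives N_0 = 1, and each function symbol of arity r contributes N_{k-1}^r new terms at level k: N_k = 1 + N_{k-1}^2.
  N_0 = 1
  N_1 = 1 + 1^2 = 2
  N_2 = 1 + 2^2 = 5
So there are 5 ground terms available for substitution.
There are 2 variables to instantiate (w, x), each occurring in at least one literal, so different choices give different ground instances.
Number of ground instances = 5^2 = 25.

25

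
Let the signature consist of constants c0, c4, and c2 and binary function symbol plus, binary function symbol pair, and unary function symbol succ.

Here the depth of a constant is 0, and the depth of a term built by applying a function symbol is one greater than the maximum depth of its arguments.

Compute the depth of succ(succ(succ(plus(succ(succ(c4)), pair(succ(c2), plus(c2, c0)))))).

6

depth(succ(c4)) = 1 + depth(c4) = 1 + 0 = 1
depth(succ(succ(c4))) = 1 + depth(succ(c4)) = 1 + 1 = 2
depth(succ(c2)) = 1 + depth(c2) = 1 + 0 = 1
depth(plus(c2, c0)) = 1 + max(0, 0) = 1
depth(pair(succ(c2), plus(c2, c0))) = 1 + max(1, 1) = 2
depth(plus(succ(succ(c4)), pair(succ(c2), plus(c2, c0)))) = 1 + max(2, 2) = 3
depth(succ(plus(succ(succ(c4)), pair(succ(c2), plus(c2, c0))))) = 1 + depth(plus(succ(succ(c4)), pair(succ(c2), plus(c2, c0)))) = 1 + 3 = 4
depth(succ(succ(plus(succ(succ(c4)), pair(succ(c2), plus(c2, c0)))))) = 1 + depth(succ(plus(succ(succ(c4)), pair(succ(c2), plus(c2, c0))))) = 1 + 4 = 5
depth(succ(succ(succ(plus(succ(succ(c4)), pair(succ(c2), plus(c2, c0))))))) = 1 + depth(succ(succ(plus(succ(succ(c4)), pair(succ(c2), plus(c2, c0)))))) = 1 + 5 = 6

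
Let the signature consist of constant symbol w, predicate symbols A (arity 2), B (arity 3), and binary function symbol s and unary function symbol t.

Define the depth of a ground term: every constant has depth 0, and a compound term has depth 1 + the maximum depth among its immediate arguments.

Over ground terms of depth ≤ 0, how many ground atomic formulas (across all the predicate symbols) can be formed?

2

First count ground terms of depth ≤ 0.
Write N_k for the number of ground terms of depth ≤ k. A term of depth ≤ k is either a constant or a function symbol applied to arguments of depth ≤ k−1, so N_k = 1 + N_{k-1}^2 + N_{k-1}.
N_0 = 1
Explicitly: w.
So |H| = 1.
For each predicate symbol, the number of ground atoms is |H| raised to its arity; summing:
  A: 1^2 = 1;  B: 1^3 = 1
Total ground atoms: 1 + 1 = 2.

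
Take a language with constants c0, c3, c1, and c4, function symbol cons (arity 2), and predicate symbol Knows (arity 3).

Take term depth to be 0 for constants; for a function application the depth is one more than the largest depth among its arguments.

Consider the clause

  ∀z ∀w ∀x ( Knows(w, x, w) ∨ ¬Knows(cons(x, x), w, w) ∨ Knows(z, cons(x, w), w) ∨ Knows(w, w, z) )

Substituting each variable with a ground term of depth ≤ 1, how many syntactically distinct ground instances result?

Ground terms of depth ≤ 1:
  Count level by level. With function symbols cons/2, the terms of depth ≤ k are the 4 constants together with each function applied to depth-≤(k−1) tuples, so N_k = 4 + N_{k-1}^2.
  N_0 = 4
  N_1 = 4 + 4^2 = 20
So there are 20 ground terms available for substitution.
Each of z, w, x ranges independently over the available ground terms, and distinct assignments produce distinct instances.
Number of ground instances = 20^3 = 8000.

8000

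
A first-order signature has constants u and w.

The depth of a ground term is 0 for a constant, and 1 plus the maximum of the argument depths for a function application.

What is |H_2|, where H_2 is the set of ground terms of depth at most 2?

2

With no function symbols every ground term is a constant, so there are exactly 2 ground terms at every depth bound.
N_0 = 2
N_1 = 2
N_2 = 2
Explicitly: u, w.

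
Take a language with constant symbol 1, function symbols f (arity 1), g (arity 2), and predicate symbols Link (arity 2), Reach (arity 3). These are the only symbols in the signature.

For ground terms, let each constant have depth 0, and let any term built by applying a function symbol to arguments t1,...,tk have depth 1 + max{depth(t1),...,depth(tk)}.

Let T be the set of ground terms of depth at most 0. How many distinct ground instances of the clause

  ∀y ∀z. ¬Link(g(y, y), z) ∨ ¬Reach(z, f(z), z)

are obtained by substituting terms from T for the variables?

Ground terms of depth ≤ 0:
  If N_k denotes the number of depth-≤k ground terms, the 1 constant gives N_0 = 1, and each function symbol of arity r contributes N_{k-1}^r new terms at level k: N_k = 1 + N_{k-1} + N_{k-1}^2.
  N_0 = 1
  Explicitly: 1.
So there is exactly 1 ground term available for substitution.
The clause has 2 distinct variables (y, z), each appearing in the body. In the free term algebra distinct substitutions yield syntactically distinct ground instances.
Number of ground instances = 1^2 = 1.

1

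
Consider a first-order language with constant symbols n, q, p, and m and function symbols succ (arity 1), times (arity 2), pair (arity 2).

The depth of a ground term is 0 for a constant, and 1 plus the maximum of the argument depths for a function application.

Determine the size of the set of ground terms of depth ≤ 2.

3244

If N_k denotes the number of depth-≤k ground terms, the 4 constants give N_0 = 4, and each function symbol of arity r contributes N_{k-1}^r new terms at level k: N_k = 4 + N_{k-1} + N_{k-1}^2 + N_{k-1}^2.
N_0 = 4
N_1 = 4 + 4 + 4^2 + 4^2 = 40
N_2 = 4 + 40 + 40^2 + 40^2 = 3244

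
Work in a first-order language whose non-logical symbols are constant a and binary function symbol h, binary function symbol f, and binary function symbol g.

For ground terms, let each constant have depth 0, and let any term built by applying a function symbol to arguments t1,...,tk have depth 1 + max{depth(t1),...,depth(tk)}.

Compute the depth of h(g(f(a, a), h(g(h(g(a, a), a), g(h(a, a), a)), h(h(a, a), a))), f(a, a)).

6

depth(f(a, a)) = 1 + max(0, 0) = 1
depth(g(a, a)) = 1 + max(0, 0) = 1
depth(h(g(a, a), a)) = 1 + max(1, 0) = 2
depth(h(a, a)) = 1 + max(0, 0) = 1
depth(g(h(a, a), a)) = 1 + max(1, 0) = 2
depth(g(h(g(a, a), a), g(h(a, a), a))) = 1 + max(2, 2) = 3
depth(h(h(a, a), a)) = 1 + max(1, 0) = 2
depth(h(g(h(g(a, a), a), g(h(a, a), a)), h(h(a, a), a))) = 1 + max(3, 2) = 4
depth(g(f(a, a), h(g(h(g(a, a), a), g(h(a, a), a)), h(h(a, a), a)))) = 1 + max(1, 4) = 5
depth(h(g(f(a, a), h(g(h(g(a, a), a), g(h(a, a), a)), h(h(a, a), a))), f(a, a))) = 1 + max(5, 1) = 6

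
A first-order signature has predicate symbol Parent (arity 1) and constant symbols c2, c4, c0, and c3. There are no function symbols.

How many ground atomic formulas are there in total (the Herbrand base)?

With no function symbols, the Herbrand universe is just the 4 constants.
Ground atoms per predicate: Parent: 4.
Herbrand base size = 4 = 4.

4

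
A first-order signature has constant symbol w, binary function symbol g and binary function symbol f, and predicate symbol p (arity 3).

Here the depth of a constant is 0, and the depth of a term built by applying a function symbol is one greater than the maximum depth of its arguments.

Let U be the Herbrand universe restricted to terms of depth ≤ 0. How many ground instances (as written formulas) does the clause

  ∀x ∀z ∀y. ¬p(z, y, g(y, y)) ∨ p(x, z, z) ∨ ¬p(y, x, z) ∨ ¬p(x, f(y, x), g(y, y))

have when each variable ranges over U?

Ground terms of depth ≤ 0:
  Count level by level. With function symbols g/2, f/2, the terms of depth ≤ k are the 1 constant together with each function applied to depth-≤(k−1) tuples, so N_k = 1 + N_{k-1}^2 + N_{k-1}^2.
  N_0 = 1
  Explicitly: w.
So there is exactly 1 ground term available for substitution.
Each of x, z, y ranges independently over the available ground terms, and distinct assignments produce distinct instances.
Number of ground instances = 1^3 = 1.

1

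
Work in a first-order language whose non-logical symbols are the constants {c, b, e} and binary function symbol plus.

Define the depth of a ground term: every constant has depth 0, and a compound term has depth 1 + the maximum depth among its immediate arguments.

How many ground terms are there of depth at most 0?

3

Let N_k count ground terms of depth at most k. Each non-constant term of depth ≤ k is some function symbol applied to depth-≤(k−1) arguments, giving N_k = 3 + N_{k-1}^2.
N_0 = 3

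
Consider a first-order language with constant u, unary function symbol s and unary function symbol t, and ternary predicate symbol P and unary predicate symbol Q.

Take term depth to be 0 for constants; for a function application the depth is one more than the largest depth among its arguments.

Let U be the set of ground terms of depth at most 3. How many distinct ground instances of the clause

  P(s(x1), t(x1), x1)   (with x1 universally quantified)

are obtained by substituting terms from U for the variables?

Ground terms of depth ≤ 3:
  Write N_k for the number of ground terms of depth ≤ k. A term of depth ≤ k is either a constant or a function symbol applied to arguments of depth ≤ k−1, so N_k = 1 + N_{k-1} + N_{k-1}.
  N_0 = 1
  N_1 = 1 + 1 + 1 = 3
  N_2 = 1 + 3 + 3 = 7
  N_3 = 1 + 7 + 7 = 15
So there are 15 ground terms available for substitution.
The clause has 1 distinct variable (x1), which appears in the body. In the free term algebra distinct substitutions yield syntactically distinct ground instances.
Number of ground instances = 15.

15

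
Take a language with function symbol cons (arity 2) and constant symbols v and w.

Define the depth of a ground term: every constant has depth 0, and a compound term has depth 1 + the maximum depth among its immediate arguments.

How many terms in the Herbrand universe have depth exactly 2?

32

Write N_k for the number of ground terms of depth ≤ k. A term of depth ≤ k is either a constant or a function symbol applied to arguments of depth ≤ k−1, so N_k = 2 + N_{k-1}^2.
N_0 = 2
N_1 = 2 + 2^2 = 6
N_2 = 2 + 6^2 = 38
Terms of depth exactly 2: N_2 − N_1 = 38 − 6 = 32.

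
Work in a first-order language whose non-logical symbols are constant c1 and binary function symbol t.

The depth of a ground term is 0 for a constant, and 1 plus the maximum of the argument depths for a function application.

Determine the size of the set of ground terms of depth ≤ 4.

Let N_k = |{terms of depth ≤ k}|. Then N_0 = 1 and N_k = 1 + N_{k-1}^2 for k ≥ 1 (one summand per function symbol, arity giving the exponent).
N_0 = 1
N_1 = 1 + 1^2 = 2
N_2 = 1 + 2^2 = 5
N_3 = 1 + 5^2 = 26
N_4 = 1 + 26^2 = 677

677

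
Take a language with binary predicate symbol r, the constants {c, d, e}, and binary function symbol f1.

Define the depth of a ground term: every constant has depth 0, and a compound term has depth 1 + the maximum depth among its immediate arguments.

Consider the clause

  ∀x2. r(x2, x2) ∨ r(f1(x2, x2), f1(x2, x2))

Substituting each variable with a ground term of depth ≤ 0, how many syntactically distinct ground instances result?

3

Ground terms of depth ≤ 0:
  If N_k denotes the number of depth-≤k ground terms, the 3 constants give N_0 = 3, and each function symbol of arity r contributes N_{k-1}^r new terms at level k: N_k = 3 + N_{k-1}^2.
  N_0 = 3
  Explicitly: c, d, e.
So there are 3 ground terms available for substitution.
The clause has 1 distinct variable (x2), which appears in the body. In the free term algebra distinct substitutions yield syntactically distinct ground instances.
Number of ground instances = 3.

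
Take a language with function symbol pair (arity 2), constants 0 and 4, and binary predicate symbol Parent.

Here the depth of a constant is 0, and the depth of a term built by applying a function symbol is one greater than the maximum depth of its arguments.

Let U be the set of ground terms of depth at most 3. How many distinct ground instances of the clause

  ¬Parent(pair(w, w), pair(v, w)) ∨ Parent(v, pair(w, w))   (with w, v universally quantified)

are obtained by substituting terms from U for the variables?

2090916

Ground terms of depth ≤ 3:
  Let N_k count ground terms of depth at most k. Each non-constant term of depth ≤ k is some function symbol applied to depth-≤(k−1) arguments, giving N_k = 2 + N_{k-1}^2.
  N_0 = 2
  N_1 = 2 + 2^2 = 6
  N_2 = 2 + 6^2 = 38
  N_3 = 2 + 38^2 = 1446
So there are 1446 ground terms available for substitution.
Each of w, v ranges independently over the available ground terms, and distinct assignments produce distinct instances.
Number of ground instances = 1446^2 = 2090916.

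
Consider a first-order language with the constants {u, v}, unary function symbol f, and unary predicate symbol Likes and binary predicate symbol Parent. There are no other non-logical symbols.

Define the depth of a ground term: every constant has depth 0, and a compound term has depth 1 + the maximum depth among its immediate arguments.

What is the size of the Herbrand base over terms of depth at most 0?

First count ground terms of depth ≤ 0.
Let N_k = |{terms of depth ≤ k}|. Then N_0 = 2 and N_k = 2 + N_{k-1} for k ≥ 1 (one summand per function symbol, arity giving the exponent).
N_0 = 2
Explicitly: u, v.
So |H| = 2.
Each predicate of arity r yields |H|^r ground atoms (one per choice of an r-tuple from H):
  Likes: 2;  Parent: 2^2 = 4
Total ground atoms: 2 + 4 = 6.

6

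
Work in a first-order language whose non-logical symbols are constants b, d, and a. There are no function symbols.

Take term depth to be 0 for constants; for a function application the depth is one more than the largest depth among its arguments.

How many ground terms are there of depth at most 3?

3

With no function symbols every ground term is a constant, so there are exactly 3 ground terms at every depth bound.
N_0 = 3
N_1 = 3
N_2 = 3
N_3 = 3
Explicitly: b, d, a.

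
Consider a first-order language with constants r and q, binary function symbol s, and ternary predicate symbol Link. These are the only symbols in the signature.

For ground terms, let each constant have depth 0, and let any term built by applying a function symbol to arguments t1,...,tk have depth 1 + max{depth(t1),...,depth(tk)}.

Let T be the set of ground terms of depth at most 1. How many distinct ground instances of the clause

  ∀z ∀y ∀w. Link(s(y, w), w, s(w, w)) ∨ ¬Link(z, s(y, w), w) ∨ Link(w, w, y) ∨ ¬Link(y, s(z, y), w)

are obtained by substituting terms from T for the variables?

Ground terms of depth ≤ 1:
  Write N_k for the number of ground terms of depth ≤ k. A term of depth ≤ k is either a constant or a function symbol applied to arguments of depth ≤ k−1, so N_k = 2 + N_{k-1}^2.
  N_0 = 2
  N_1 = 2 + 2^2 = 6
  Explicitly: r, q, s(r, r), s(r, q), s(q, r), s(q, q).
So there are 6 ground terms available for substitution.
The body mentions every one of the 3 quantified variables; since ground terms form a free algebra, no two substitutions collapse to the same formula.
Number of ground instances = 6^3 = 216.

216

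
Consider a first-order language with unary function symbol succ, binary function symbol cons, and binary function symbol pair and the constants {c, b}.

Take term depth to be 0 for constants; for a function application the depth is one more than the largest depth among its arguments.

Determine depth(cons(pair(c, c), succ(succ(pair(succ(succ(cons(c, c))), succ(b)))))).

7

depth(pair(c, c)) = 1 + max(0, 0) = 1
depth(cons(c, c)) = 1 + max(0, 0) = 1
depth(succ(cons(c, c))) = 1 + depth(cons(c, c)) = 1 + 1 = 2
depth(succ(succ(cons(c, c)))) = 1 + depth(succ(cons(c, c))) = 1 + 2 = 3
depth(succ(b)) = 1 + depth(b) = 1 + 0 = 1
depth(pair(succ(succ(cons(c, c))), succ(b))) = 1 + max(3, 1) = 4
depth(succ(pair(succ(succ(cons(c, c))), succ(b)))) = 1 + depth(pair(succ(succ(cons(c, c))), succ(b))) = 1 + 4 = 5
depth(succ(succ(pair(succ(succ(cons(c, c))), succ(b))))) = 1 + depth(succ(pair(succ(succ(cons(c, c))), succ(b)))) = 1 + 5 = 6
depth(cons(pair(c, c), succ(succ(pair(succ(succ(cons(c, c))), succ(b)))))) = 1 + max(1, 6) = 7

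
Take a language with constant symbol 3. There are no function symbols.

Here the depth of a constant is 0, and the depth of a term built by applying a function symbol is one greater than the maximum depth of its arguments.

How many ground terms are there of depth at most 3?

1

With no function symbols every ground term is a constant, so there is exactly 1 ground term at every depth bound.
N_0 = 1
N_1 = 1
N_2 = 1
N_3 = 1
Explicitly: 3.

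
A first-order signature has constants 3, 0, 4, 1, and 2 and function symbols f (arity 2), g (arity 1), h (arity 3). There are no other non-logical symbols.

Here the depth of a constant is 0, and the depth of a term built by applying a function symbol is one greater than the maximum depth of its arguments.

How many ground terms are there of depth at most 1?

160

Count level by level. With function symbols f/2, g/1, h/3, the terms of depth ≤ k are the 5 constants together with each function applied to depth-≤(k−1) tuples, so N_k = 5 + N_{k-1}^2 + N_{k-1} + N_{k-1}^3.
N_0 = 5
N_1 = 5 + 5^2 + 5 + 5^3 = 160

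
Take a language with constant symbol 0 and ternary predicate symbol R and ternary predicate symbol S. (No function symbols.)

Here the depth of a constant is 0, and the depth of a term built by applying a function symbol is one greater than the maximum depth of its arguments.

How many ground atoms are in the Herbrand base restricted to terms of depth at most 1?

2

First count ground terms of depth ≤ 1.
With no function symbols every ground term is a constant, so there is exactly 1 ground term at every depth bound.
N_0 = 1
N_1 = 1
Explicitly: 0.
So |H| = 1.
Each predicate of arity r yields |H|^r ground atoms (one per choice of an r-tuple from H):
  R: 1^3 = 1;  S: 1^3 = 1
Total ground atoms: 1 + 1 = 2.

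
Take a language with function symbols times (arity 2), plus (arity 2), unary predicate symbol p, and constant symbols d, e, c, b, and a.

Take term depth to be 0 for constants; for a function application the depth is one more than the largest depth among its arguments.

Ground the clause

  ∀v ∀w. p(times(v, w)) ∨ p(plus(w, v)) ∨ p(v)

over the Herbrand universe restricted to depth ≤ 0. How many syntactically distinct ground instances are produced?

25

Ground terms of depth ≤ 0:
  Write N_k for the number of ground terms of depth ≤ k. A term of depth ≤ k is either a constant or a function symbol applied to arguments of depth ≤ k−1, so N_k = 5 + N_{k-1}^2 + N_{k-1}^2.
  N_0 = 5
So there are 5 ground terms available for substitution.
There are 2 variables to instantiate (v, w), each occurring in at least one literal, so different choices give different ground instances.
Number of ground instances = 5^2 = 25.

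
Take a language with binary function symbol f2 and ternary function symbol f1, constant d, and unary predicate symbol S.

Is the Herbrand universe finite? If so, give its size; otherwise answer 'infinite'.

The signature has at least one function symbol (f2, arity 2) and at least one constant (d).
Iterating f2 gives infinitely many distinct ground terms: d, f2(d, d), f2(f2(d, d), f2(d, d)), ...
So the Herbrand universe is infinite.

infinite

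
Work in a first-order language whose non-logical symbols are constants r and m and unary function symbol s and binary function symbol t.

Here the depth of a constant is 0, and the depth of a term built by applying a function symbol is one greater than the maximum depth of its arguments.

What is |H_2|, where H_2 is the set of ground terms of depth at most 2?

If N_k denotes the number of depth-≤k ground terms, the 2 constants give N_0 = 2, and each function symbol of arity r contributes N_{k-1}^r new terms at level k: N_k = 2 + N_{k-1} + N_{k-1}^2.
N_0 = 2
N_1 = 2 + 2 + 2^2 = 8
N_2 = 2 + 8 + 8^2 = 74

74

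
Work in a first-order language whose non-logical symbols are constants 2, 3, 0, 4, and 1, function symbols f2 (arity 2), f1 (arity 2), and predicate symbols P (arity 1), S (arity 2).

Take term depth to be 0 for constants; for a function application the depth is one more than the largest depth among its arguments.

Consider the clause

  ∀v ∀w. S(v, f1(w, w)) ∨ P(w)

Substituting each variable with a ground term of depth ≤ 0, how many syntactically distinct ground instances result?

Ground terms of depth ≤ 0:
  Let N_k count ground terms of depth at most k. Each non-constant term of depth ≤ k is some function symbol applied to depth-≤(k−1) arguments, giving N_k = 5 + N_{k-1}^2 + N_{k-1}^2.
  N_0 = 5
  Explicitly: 2, 3, 0, 4, 1.
So there are 5 ground terms available for substitution.
Each of v, w ranges independently over the available ground terms, and distinct assignments produce distinct instances.
Number of ground instances = 5^2 = 25.

25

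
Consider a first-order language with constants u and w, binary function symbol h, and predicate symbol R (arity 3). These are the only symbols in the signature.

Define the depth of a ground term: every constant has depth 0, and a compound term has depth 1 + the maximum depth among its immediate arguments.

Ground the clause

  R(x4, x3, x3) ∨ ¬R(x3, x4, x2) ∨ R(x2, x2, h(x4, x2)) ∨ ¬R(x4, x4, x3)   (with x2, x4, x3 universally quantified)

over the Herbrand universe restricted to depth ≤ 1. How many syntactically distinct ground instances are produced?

216

Ground terms of depth ≤ 1:
  Let N_k = |{terms of depth ≤ k}|. Then N_0 = 2 and N_k = 2 + N_{k-1}^2 for k ≥ 1 (one summand per function symbol, arity giving the exponent).
  N_0 = 2
  N_1 = 2 + 2^2 = 6
So there are 6 ground terms available for substitution.
The body mentions every one of the 3 quantified variables; since ground terms form a free algebra, no two substitutions collapse to the same formula.
Number of ground instances = 6^3 = 216.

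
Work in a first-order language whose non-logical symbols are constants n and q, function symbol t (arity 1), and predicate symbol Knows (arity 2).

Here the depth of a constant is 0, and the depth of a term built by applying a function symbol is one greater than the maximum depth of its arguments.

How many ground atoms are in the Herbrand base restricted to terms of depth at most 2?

First count ground terms of depth ≤ 2.
Write N_k for the number of ground terms of depth ≤ k. A term of depth ≤ k is either a constant or a function symbol applied to arguments of depth ≤ k−1, so N_k = 2 + N_{k-1}.
N_0 = 2
N_1 = 2 + 2 = 4
N_2 = 2 + 4 = 6
Explicitly: n, q, t(n), t(q), t(t(n)), t(t(q)).
So |H| = 6.
A ground atom is a predicate applied to a tuple of terms from H, so the count is the sum over predicates of |H|^arity:
  Knows: 6^2 = 36
Total ground atoms: 36.

36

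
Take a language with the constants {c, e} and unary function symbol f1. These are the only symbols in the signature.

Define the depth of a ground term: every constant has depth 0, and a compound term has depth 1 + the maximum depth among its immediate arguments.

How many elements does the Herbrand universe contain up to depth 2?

6

Let N_k count ground terms of depth at most k. Each non-constant term of depth ≤ k is some function symbol applied to depth-≤(k−1) arguments, giving N_k = 2 + N_{k-1}.
N_0 = 2
N_1 = 2 + 2 = 4
N_2 = 2 + 4 = 6
Explicitly: c, e, f1(c), f1(e), f1(f1(c)), f1(f1(e)).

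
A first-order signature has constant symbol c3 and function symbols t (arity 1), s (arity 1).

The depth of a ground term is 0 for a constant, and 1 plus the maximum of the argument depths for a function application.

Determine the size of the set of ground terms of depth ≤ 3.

Let N_k count ground terms of depth at most k. Each non-constant term of depth ≤ k is some function symbol applied to depth-≤(k−1) arguments, giving N_k = 1 + N_{k-1} + N_{k-1}.
N_0 = 1
N_1 = 1 + 1 + 1 = 3
N_2 = 1 + 3 + 3 = 7
N_3 = 1 + 7 + 7 = 15

15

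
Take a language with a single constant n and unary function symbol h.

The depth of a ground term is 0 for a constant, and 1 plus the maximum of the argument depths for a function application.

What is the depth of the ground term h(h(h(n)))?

depth(h(n)) = 1 + depth(n) = 1 + 0 = 1
depth(h(h(n))) = 1 + depth(h(n)) = 1 + 1 = 2
depth(h(h(h(n)))) = 1 + depth(h(h(n))) = 1 + 2 = 3

3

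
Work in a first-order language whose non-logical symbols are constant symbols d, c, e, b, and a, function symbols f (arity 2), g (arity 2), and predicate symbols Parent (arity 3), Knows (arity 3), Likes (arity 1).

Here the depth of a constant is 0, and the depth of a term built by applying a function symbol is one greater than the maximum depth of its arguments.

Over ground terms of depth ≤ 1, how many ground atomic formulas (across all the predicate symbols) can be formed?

332805

First count ground terms of depth ≤ 1.
If N_k denotes the number of depth-≤k ground terms, the 5 constants give N_0 = 5, and each function symbol of arity r contributes N_{k-1}^r new terms at level k: N_k = 5 + N_{k-1}^2 + N_{k-1}^2.
N_0 = 5
N_1 = 5 + 5^2 + 5^2 = 55
So |H| = 55.
Each predicate of arity r yields |H|^r ground atoms (one per choice of an r-tuple from H):
  Parent: 55^3 = 166375;  Knows: 55^3 = 166375;  Likes: 55
Total ground atoms: 166375 + 166375 + 55 = 332805.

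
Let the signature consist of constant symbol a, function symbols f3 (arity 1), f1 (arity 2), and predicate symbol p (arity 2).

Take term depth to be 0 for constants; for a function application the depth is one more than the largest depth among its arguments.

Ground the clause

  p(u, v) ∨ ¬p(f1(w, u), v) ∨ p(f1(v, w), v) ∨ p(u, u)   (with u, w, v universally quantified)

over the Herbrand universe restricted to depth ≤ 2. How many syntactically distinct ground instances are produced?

Ground terms of depth ≤ 2:
  Write N_k for the number of ground terms of depth ≤ k. A term of depth ≤ k is either a constant or a function symbol applied to arguments of depth ≤ k−1, so N_k = 1 + N_{k-1} + N_{k-1}^2.
  N_0 = 1
  N_1 = 1 + 1 + 1^2 = 3
  N_2 = 1 + 3 + 3^2 = 13
So there are 13 ground terms available for substitution.
The clause has 3 distinct variables (u, w, v), each appearing in the body. In the free term algebra distinct substitutions yield syntactically distinct ground instances.
Number of ground instances = 13^3 = 2197.

2197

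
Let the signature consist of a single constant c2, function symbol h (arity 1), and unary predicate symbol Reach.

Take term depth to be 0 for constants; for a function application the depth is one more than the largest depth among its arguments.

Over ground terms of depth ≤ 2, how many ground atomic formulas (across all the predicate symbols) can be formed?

3

First count ground terms of depth ≤ 2.
Let N_k = |{terms of depth ≤ k}|. Then N_0 = 1 and N_k = 1 + N_{k-1} for k ≥ 1 (one summand per function symbol, arity giving the exponent).
N_0 = 1
N_1 = 1 + 1 = 2
N_2 = 1 + 2 = 3
So |H| = 3.
For each predicate symbol, the number of ground atoms is |H| raised to its arity; summing:
  Reach: 3
Total ground atoms: 3.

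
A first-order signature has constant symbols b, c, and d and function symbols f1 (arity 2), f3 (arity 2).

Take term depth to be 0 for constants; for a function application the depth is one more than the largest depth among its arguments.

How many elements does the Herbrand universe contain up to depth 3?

1566453

Write N_k for the number of ground terms of depth ≤ k. A term of depth ≤ k is either a constant or a function symbol applied to arguments of depth ≤ k−1, so N_k = 3 + N_{k-1}^2 + N_{k-1}^2.
N_0 = 3
N_1 = 3 + 3^2 + 3^2 = 21
N_2 = 3 + 21^2 + 21^2 = 885
N_3 = 3 + 885^2 + 885^2 = 1566453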